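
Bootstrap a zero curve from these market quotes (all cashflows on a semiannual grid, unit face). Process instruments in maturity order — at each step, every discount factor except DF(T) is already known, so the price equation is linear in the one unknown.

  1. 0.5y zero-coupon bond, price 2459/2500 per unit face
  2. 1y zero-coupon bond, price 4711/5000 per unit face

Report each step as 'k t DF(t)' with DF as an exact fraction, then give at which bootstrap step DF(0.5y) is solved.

step 1 [0.5y] zero: DF = P = 2459/2500 ≈ 0.983600
step 2 [1y] zero: DF = P = 4711/5000 ≈ 0.942200

1 1/2 2459/2500
2 1 4711/5000
DF(0.5y) is solved at step 1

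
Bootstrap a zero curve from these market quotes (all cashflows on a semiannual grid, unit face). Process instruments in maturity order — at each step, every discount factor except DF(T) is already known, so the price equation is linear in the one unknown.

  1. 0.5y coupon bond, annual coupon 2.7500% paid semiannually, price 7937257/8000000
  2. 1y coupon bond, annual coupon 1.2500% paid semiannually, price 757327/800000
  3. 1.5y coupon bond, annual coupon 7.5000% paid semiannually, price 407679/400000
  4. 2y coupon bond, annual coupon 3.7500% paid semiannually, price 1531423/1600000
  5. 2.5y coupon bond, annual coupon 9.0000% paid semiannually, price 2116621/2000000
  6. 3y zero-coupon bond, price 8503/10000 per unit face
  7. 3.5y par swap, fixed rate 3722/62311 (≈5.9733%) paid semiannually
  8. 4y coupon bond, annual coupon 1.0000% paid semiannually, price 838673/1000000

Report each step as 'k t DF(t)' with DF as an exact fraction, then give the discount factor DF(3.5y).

1 1/2 9787/10000
2 1 9347/10000
3 3/2 2283/2500
4 2 71/80
5 5/2 533/625
6 3 8503/10000
7 7/2 8139/10000
8 4 1607/2000
DF(3.5y) = 8139/10000 ≈ 0.813900

step 1 [0.5y] bond c/2=11/800: DF=(7937257/8000000 − 11/800·(0))/(1+11/800) = 9787/10000 ≈ 0.978700
step 2 [1y] bond c/2=1/160: DF=(757327/800000 − 1/160·(0.978700))/(1+1/160) = 9347/10000 ≈ 0.934700
step 3 [1.5y] bond c/2=3/80: DF=(407679/400000 − 3/80·(0.978700+0.934700))/(1+3/80) = 2283/2500 ≈ 0.913200
step 4 [2y] bond c/2=3/160: DF=(1531423/1600000 − 3/160·(0.978700+0.934700+0.913200))/(1+3/160) = 71/80 ≈ 0.887500
step 5 [2.5y] bond c/2=9/200: DF=(2116621/2000000 − 9/200·(0.978700+0.934700+0.913200+0.887500))/(1+9/200) = 533/625 ≈ 0.852800
step 6 [3y] zero: DF = P = 8503/10000 ≈ 0.850300
step 7 [3.5y] swap r/2=1861/62311: DF=(1 − 1861/62311·(0.978700+0.934700+0.913200+0.887500+0.852800+0.850300))/(1+1861/62311) = 8139/10000 ≈ 0.813900
step 8 [4y] bond c/2=1/200: DF=(838673/1000000 − 1/200·(0.978700+0.934700+0.913200+0.887500+0.852800+0.850300+0.813900))/(1+1/200) = 1607/2000 ≈ 0.803500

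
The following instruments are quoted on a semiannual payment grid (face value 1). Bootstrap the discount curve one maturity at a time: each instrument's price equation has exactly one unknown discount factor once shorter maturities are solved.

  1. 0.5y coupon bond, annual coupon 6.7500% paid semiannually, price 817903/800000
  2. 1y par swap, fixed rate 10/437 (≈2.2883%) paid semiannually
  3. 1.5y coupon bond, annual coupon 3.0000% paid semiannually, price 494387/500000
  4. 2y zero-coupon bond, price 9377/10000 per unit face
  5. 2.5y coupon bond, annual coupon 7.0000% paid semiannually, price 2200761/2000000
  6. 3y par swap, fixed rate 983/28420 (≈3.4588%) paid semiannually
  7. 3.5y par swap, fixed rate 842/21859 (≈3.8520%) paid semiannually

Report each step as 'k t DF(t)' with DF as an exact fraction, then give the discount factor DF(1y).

1 1/2 989/1000
2 1 391/400
3 3/2 9451/10000
4 2 9377/10000
5 5/2 933/1000
6 3 9017/10000
7 7/2 8737/10000
DF(1y) = 391/400 ≈ 0.977500

step 1 [0.5y] bond c/2=27/800: DF=(817903/800000 − 27/800·(0))/(1+27/800) = 989/1000 ≈ 0.989000
step 2 [1y] swap r/2=5/437: DF=(1 − 5/437·(0.989000))/(1+5/437) = 391/400 ≈ 0.977500
step 3 [1.5y] bond c/2=3/200: DF=(494387/500000 − 3/200·(0.989000+0.977500))/(1+3/200) = 9451/10000 ≈ 0.945100
step 4 [2y] zero: DF = P = 9377/10000 ≈ 0.937700
step 5 [2.5y] bond c/2=7/200: DF=(2200761/2000000 − 7/200·(0.989000+0.977500+0.945100+0.937700))/(1+7/200) = 933/1000 ≈ 0.933000
step 6 [3y] swap r/2=983/56840: DF=(1 − 983/56840·(0.989000+0.977500+0.945100+0.937700+0.933000))/(1+983/56840) = 9017/10000 ≈ 0.901700
step 7 [3.5y] swap r/2=421/21859: DF=(1 − 421/21859·(0.989000+0.977500+0.945100+0.937700+0.933000+0.901700))/(1+421/21859) = 8737/10000 ≈ 0.873700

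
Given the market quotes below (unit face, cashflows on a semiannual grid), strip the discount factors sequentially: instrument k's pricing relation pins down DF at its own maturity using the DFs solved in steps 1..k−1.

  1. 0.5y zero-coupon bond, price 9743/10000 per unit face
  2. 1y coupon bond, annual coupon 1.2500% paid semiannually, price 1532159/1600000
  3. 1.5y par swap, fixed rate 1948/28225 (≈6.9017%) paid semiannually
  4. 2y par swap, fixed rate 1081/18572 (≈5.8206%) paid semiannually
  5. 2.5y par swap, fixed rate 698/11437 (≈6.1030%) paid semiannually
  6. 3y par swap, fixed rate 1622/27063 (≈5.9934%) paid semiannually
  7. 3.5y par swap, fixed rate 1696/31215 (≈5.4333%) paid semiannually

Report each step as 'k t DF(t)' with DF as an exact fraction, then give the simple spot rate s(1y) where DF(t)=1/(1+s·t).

step 1 [0.5y] zero: DF = P = 9743/10000 ≈ 0.974300
step 2 [1y] bond c/2=1/160: DF=(1532159/1600000 − 1/160·(0.974300))/(1+1/160) = 591/625 ≈ 0.945600
step 3 [1.5y] swap r/2=974/28225: DF=(1 − 974/28225·(0.974300+0.945600))/(1+974/28225) = 4513/5000 ≈ 0.902600
step 4 [2y] swap r/2=1081/37144: DF=(1 − 1081/37144·(0.974300+0.945600+0.902600))/(1+1081/37144) = 8919/10000 ≈ 0.891900
step 5 [2.5y] swap r/2=349/11437: DF=(1 − 349/11437·(0.974300+0.945600+0.902600+0.891900))/(1+349/11437) = 2151/2500 ≈ 0.860400
step 6 [3y] swap r/2=811/27063: DF=(1 − 811/27063·(0.974300+0.945600+0.902600+0.891900+0.860400))/(1+811/27063) = 4189/5000 ≈ 0.837800
step 7 [3.5y] swap r/2=848/31215: DF=(1 − 848/31215·(0.974300+0.945600+0.902600+0.891900+0.860400+0.837800))/(1+848/31215) = 519/625 ≈ 0.830400

1 1/2 9743/10000
2 1 591/625
3 3/2 4513/5000
4 2 8919/10000
5 5/2 2151/2500
6 3 4189/5000
7 7/2 519/625
s(1y) = (1/(591/625) − 1)/(1) = 34/591 ≈ 5.7530%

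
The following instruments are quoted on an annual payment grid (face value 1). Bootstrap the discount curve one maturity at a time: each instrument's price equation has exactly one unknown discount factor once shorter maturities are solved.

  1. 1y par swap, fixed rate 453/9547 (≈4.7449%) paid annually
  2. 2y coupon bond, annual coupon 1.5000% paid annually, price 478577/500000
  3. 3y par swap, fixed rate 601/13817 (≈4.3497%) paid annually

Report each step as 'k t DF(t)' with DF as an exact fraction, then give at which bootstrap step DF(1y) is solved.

1 1 9547/10000
2 2 9289/10000
3 3 4399/5000
DF(1y) is solved at step 1

step 1 [1y] swap r/1=453/9547: DF=(1 − 453/9547·(0))/(1+453/9547) = 9547/10000 ≈ 0.954700
step 2 [2y] bond c/1=3/200: DF=(478577/500000 − 3/200·(0.954700))/(1+3/200) = 9289/10000 ≈ 0.928900
step 3 [3y] swap r/1=601/13817: DF=(1 − 601/13817·(0.954700+0.928900))/(1+601/13817) = 4399/5000 ≈ 0.879800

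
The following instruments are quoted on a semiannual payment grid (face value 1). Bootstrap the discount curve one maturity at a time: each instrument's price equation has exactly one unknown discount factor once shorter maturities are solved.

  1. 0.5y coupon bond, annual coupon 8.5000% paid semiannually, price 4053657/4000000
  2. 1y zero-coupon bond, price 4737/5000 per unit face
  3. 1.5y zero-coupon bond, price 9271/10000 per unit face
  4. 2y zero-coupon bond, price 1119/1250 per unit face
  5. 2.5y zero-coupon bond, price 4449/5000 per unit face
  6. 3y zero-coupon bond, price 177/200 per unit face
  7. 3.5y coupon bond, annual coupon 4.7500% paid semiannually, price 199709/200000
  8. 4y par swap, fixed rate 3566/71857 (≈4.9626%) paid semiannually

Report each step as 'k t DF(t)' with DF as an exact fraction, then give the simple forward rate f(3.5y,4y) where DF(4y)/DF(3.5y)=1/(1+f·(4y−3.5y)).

step 1 [0.5y] bond c/2=17/400: DF=(4053657/4000000 − 17/400·(0))/(1+17/400) = 9721/10000 ≈ 0.972100
step 2 [1y] zero: DF = P = 4737/5000 ≈ 0.947400
step 3 [1.5y] zero: DF = P = 9271/10000 ≈ 0.927100
step 4 [2y] zero: DF = P = 1119/1250 ≈ 0.895200
step 5 [2.5y] zero: DF = P = 4449/5000 ≈ 0.889800
step 6 [3y] zero: DF = P = 177/200 ≈ 0.885000
step 7 [3.5y] bond c/2=19/800: DF=(199709/200000 − 19/800·(0.972100+0.947400+0.927100+0.895200+0.889800+0.885000))/(1+19/800) = 4237/5000 ≈ 0.847400
step 8 [4y] swap r/2=1783/71857: DF=(1 − 1783/71857·(0.972100+0.947400+0.927100+0.895200+0.889800+0.885000+0.847400))/(1+1783/71857) = 8217/10000 ≈ 0.821700

1 1/2 9721/10000
2 1 4737/5000
3 3/2 9271/10000
4 2 1119/1250
5 5/2 4449/5000
6 3 177/200
7 7/2 4237/5000
8 4 8217/10000
f(3.5y,4y) = ((4237/5000)/(8217/10000) − 1)/(1/2) = 514/8217 ≈ 6.2553%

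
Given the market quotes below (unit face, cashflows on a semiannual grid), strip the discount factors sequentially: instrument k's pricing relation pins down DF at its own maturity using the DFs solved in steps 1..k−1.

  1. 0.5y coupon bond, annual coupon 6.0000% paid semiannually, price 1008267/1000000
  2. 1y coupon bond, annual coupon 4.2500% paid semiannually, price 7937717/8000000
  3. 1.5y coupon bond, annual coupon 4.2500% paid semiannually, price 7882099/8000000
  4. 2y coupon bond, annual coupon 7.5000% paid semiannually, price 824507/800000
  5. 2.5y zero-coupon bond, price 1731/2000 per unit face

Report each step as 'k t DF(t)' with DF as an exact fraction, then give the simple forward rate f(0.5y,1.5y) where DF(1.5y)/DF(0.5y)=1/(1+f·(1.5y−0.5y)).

step 1 [0.5y] bond c/2=3/100: DF=(1008267/1000000 − 3/100·(0))/(1+3/100) = 9789/10000 ≈ 0.978900
step 2 [1y] bond c/2=17/800: DF=(7937717/8000000 − 17/800·(0.978900))/(1+17/800) = 1189/1250 ≈ 0.951200
step 3 [1.5y] bond c/2=17/800: DF=(7882099/8000000 − 17/800·(0.978900+0.951200))/(1+17/800) = 4623/5000 ≈ 0.924600
step 4 [2y] bond c/2=3/80: DF=(824507/800000 − 3/80·(0.978900+0.951200+0.924600))/(1+3/80) = 4451/5000 ≈ 0.890200
step 5 [2.5y] zero: DF = P = 1731/2000 ≈ 0.865500

1 1/2 9789/10000
2 1 1189/1250
3 3/2 4623/5000
4 2 4451/5000
5 5/2 1731/2000
f(0.5y,1.5y) = ((9789/10000)/(4623/5000) − 1)/(1) = 181/3082 ≈ 5.8728%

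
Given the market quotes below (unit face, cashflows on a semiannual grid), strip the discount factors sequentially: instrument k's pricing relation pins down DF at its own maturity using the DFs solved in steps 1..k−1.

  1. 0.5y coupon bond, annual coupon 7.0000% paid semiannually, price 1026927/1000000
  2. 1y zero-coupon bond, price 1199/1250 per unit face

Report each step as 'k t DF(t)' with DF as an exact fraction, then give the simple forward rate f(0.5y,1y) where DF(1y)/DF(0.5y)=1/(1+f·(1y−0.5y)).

step 1 [0.5y] bond c/2=7/200: DF=(1026927/1000000 − 7/200·(0))/(1+7/200) = 4961/5000 ≈ 0.992200
step 2 [1y] zero: DF = P = 1199/1250 ≈ 0.959200

1 1/2 4961/5000
2 1 1199/1250
f(0.5y,1y) = ((4961/5000)/(1199/1250) − 1)/(1/2) = 15/218 ≈ 6.8807%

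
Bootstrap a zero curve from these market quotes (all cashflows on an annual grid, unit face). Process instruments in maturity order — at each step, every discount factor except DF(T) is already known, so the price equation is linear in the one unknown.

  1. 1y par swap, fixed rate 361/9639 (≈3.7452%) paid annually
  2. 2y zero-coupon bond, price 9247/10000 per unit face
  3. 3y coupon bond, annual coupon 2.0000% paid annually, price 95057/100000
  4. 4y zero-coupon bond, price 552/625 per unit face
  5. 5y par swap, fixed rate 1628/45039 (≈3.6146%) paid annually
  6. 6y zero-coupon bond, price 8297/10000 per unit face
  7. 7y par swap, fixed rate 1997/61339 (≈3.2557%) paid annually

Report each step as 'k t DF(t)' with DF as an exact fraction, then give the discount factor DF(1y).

step 1 [1y] swap r/1=361/9639: DF=(1 − 361/9639·(0))/(1+361/9639) = 9639/10000 ≈ 0.963900
step 2 [2y] zero: DF = P = 9247/10000 ≈ 0.924700
step 3 [3y] bond c/1=1/50: DF=(95057/100000 − 1/50·(0.963900+0.924700))/(1+1/50) = 8949/10000 ≈ 0.894900
step 4 [4y] zero: DF = P = 552/625 ≈ 0.883200
step 5 [5y] swap r/1=1628/45039: DF=(1 − 1628/45039·(0.963900+0.924700+0.894900+0.883200))/(1+1628/45039) = 2093/2500 ≈ 0.837200
step 6 [6y] zero: DF = P = 8297/10000 ≈ 0.829700
step 7 [7y] swap r/1=1997/61339: DF=(1 − 1997/61339·(0.963900+0.924700+0.894900+0.883200+0.837200+0.829700))/(1+1997/61339) = 8003/10000 ≈ 0.800300

1 1 9639/10000
2 2 9247/10000
3 3 8949/10000
4 4 552/625
5 5 2093/2500
6 6 8297/10000
7 7 8003/10000
DF(1y) = 9639/10000 ≈ 0.963900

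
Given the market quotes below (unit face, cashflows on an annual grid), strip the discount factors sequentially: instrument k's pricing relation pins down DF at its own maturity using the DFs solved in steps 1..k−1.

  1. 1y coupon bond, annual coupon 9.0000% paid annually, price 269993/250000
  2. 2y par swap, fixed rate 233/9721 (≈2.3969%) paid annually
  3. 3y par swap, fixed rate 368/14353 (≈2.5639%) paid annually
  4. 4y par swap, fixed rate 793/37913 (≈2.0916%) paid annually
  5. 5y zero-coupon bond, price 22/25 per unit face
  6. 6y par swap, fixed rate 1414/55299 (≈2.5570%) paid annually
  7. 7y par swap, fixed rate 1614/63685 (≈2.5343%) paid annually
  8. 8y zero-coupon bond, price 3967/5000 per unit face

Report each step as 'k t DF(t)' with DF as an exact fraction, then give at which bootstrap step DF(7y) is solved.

step 1 [1y] bond c/1=9/100: DF=(269993/250000 − 9/100·(0))/(1+9/100) = 2477/2500 ≈ 0.990800
step 2 [2y] swap r/1=233/9721: DF=(1 − 233/9721·(0.990800))/(1+233/9721) = 4767/5000 ≈ 0.953400
step 3 [3y] swap r/1=368/14353: DF=(1 − 368/14353·(0.990800+0.953400))/(1+368/14353) = 579/625 ≈ 0.926400
step 4 [4y] swap r/1=793/37913: DF=(1 − 793/37913·(0.990800+0.953400+0.926400))/(1+793/37913) = 9207/10000 ≈ 0.920700
step 5 [5y] zero: DF = P = 22/25 ≈ 0.880000
step 6 [6y] swap r/1=1414/55299: DF=(1 − 1414/55299·(0.990800+0.953400+0.926400+0.920700+0.880000))/(1+1414/55299) = 4293/5000 ≈ 0.858600
step 7 [7y] swap r/1=1614/63685: DF=(1 − 1614/63685·(0.990800+0.953400+0.926400+0.920700+0.880000+0.858600))/(1+1614/63685) = 4193/5000 ≈ 0.838600
step 8 [8y] zero: DF = P = 3967/5000 ≈ 0.793400

1 1 2477/2500
2 2 4767/5000
3 3 579/625
4 4 9207/10000
5 5 22/25
6 6 4293/5000
7 7 4193/5000
8 8 3967/5000
DF(7y) is solved at step 7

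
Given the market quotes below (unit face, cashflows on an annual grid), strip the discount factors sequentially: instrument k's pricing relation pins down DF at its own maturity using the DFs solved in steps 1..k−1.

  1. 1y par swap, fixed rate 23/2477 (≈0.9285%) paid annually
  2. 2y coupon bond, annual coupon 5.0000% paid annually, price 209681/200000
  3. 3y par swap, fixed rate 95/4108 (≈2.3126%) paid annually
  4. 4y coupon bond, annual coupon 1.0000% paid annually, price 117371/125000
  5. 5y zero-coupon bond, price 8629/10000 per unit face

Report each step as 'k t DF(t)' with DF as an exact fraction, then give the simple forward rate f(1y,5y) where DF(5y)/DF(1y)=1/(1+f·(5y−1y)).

1 1 2477/2500
2 2 9513/10000
3 3 1867/2000
4 4 2253/2500
5 5 8629/10000
f(1y,5y) = ((2477/2500)/(8629/10000) − 1)/(4) = 1279/34516 ≈ 3.7055%

step 1 [1y] swap r/1=23/2477: DF=(1 − 23/2477·(0))/(1+23/2477) = 2477/2500 ≈ 0.990800
step 2 [2y] bond c/1=1/20: DF=(209681/200000 − 1/20·(0.990800))/(1+1/20) = 9513/10000 ≈ 0.951300
step 3 [3y] swap r/1=95/4108: DF=(1 − 95/4108·(0.990800+0.951300))/(1+95/4108) = 1867/2000 ≈ 0.933500
step 4 [4y] bond c/1=1/100: DF=(117371/125000 − 1/100·(0.990800+0.951300+0.933500))/(1+1/100) = 2253/2500 ≈ 0.901200
step 5 [5y] zero: DF = P = 8629/10000 ≈ 0.862900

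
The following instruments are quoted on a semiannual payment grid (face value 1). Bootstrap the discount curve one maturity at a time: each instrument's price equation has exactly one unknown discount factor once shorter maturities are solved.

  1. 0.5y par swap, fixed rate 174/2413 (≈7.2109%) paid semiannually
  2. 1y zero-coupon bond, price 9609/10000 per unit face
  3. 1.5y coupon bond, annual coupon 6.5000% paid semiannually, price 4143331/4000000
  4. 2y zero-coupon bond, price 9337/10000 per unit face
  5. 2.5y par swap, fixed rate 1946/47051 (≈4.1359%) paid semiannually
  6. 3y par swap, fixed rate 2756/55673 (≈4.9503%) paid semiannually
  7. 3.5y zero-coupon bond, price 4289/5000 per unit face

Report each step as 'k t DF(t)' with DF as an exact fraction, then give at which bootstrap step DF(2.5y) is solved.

step 1 [0.5y] swap r/2=87/2413: DF=(1 − 87/2413·(0))/(1+87/2413) = 2413/2500 ≈ 0.965200
step 2 [1y] zero: DF = P = 9609/10000 ≈ 0.960900
step 3 [1.5y] bond c/2=13/400: DF=(4143331/4000000 − 13/400·(0.965200+0.960900))/(1+13/400) = 4713/5000 ≈ 0.942600
step 4 [2y] zero: DF = P = 9337/10000 ≈ 0.933700
step 5 [2.5y] swap r/2=973/47051: DF=(1 − 973/47051·(0.965200+0.960900+0.942600+0.933700))/(1+973/47051) = 9027/10000 ≈ 0.902700
step 6 [3y] swap r/2=1378/55673: DF=(1 − 1378/55673·(0.965200+0.960900+0.942600+0.933700+0.902700))/(1+1378/55673) = 4311/5000 ≈ 0.862200
step 7 [3.5y] zero: DF = P = 4289/5000 ≈ 0.857800

1 1/2 2413/2500
2 1 9609/10000
3 3/2 4713/5000
4 2 9337/10000
5 5/2 9027/10000
6 3 4311/5000
7 7/2 4289/5000
DF(2.5y) is solved at step 5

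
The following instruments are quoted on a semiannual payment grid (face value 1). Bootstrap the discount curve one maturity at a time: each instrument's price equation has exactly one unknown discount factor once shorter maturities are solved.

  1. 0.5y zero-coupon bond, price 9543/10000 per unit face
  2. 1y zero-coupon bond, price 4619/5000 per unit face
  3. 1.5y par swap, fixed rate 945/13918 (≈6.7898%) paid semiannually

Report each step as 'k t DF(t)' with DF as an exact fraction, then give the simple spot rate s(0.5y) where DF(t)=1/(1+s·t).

step 1 [0.5y] zero: DF = P = 9543/10000 ≈ 0.954300
step 2 [1y] zero: DF = P = 4619/5000 ≈ 0.923800
step 3 [1.5y] swap r/2=945/27836: DF=(1 − 945/27836·(0.954300+0.923800))/(1+945/27836) = 1811/2000 ≈ 0.905500

1 1/2 9543/10000
2 1 4619/5000
3 3/2 1811/2000
s(0.5y) = (1/(9543/10000) − 1)/(1/2) = 914/9543 ≈ 9.5777%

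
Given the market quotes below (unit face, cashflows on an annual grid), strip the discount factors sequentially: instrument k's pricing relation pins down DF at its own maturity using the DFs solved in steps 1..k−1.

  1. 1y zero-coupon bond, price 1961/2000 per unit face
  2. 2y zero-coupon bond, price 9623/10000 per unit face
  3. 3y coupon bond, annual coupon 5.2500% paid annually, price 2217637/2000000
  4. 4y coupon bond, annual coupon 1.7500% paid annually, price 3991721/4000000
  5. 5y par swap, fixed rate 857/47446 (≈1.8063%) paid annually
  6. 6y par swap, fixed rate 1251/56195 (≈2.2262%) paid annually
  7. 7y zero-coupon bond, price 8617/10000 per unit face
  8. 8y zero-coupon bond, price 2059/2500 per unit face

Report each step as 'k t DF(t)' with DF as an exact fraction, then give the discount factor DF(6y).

step 1 [1y] zero: DF = P = 1961/2000 ≈ 0.980500
step 2 [2y] zero: DF = P = 9623/10000 ≈ 0.962300
step 3 [3y] bond c/1=21/400: DF=(2217637/2000000 − 21/400·(0.980500+0.962300))/(1+21/400) = 4783/5000 ≈ 0.956600
step 4 [4y] bond c/1=7/400: DF=(3991721/4000000 − 7/400·(0.980500+0.962300+0.956600))/(1+7/400) = 9309/10000 ≈ 0.930900
step 5 [5y] swap r/1=857/47446: DF=(1 − 857/47446·(0.980500+0.962300+0.956600+0.930900))/(1+857/47446) = 9143/10000 ≈ 0.914300
step 6 [6y] swap r/1=1251/56195: DF=(1 − 1251/56195·(0.980500+0.962300+0.956600+0.930900+0.914300))/(1+1251/56195) = 8749/10000 ≈ 0.874900
step 7 [7y] zero: DF = P = 8617/10000 ≈ 0.861700
step 8 [8y] zero: DF = P = 2059/2500 ≈ 0.823600

1 1 1961/2000
2 2 9623/10000
3 3 4783/5000
4 4 9309/10000
5 5 9143/10000
6 6 8749/10000
7 7 8617/10000
8 8 2059/2500
DF(6y) = 8749/10000 ≈ 0.874900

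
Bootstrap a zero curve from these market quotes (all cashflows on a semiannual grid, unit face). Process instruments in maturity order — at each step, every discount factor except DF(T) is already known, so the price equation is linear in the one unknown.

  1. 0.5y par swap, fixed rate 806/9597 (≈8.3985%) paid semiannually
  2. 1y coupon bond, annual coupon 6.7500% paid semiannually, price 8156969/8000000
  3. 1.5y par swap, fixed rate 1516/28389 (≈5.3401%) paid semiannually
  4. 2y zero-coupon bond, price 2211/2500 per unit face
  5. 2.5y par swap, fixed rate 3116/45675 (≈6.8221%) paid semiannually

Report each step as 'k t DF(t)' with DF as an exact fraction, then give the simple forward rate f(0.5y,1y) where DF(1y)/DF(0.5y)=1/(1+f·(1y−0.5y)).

step 1 [0.5y] swap r/2=403/9597: DF=(1 − 403/9597·(0))/(1+403/9597) = 9597/10000 ≈ 0.959700
step 2 [1y] bond c/2=27/800: DF=(8156969/8000000 − 27/800·(0.959700))/(1+27/800) = 191/200 ≈ 0.955000
step 3 [1.5y] swap r/2=758/28389: DF=(1 − 758/28389·(0.959700+0.955000))/(1+758/28389) = 4621/5000 ≈ 0.924200
step 4 [2y] zero: DF = P = 2211/2500 ≈ 0.884400
step 5 [2.5y] swap r/2=1558/45675: DF=(1 − 1558/45675·(0.959700+0.955000+0.924200+0.884400))/(1+1558/45675) = 4221/5000 ≈ 0.844200

1 1/2 9597/10000
2 1 191/200
3 3/2 4621/5000
4 2 2211/2500
5 5/2 4221/5000
f(0.5y,1y) = ((9597/10000)/(191/200) − 1)/(1/2) = 47/4775 ≈ 0.9843%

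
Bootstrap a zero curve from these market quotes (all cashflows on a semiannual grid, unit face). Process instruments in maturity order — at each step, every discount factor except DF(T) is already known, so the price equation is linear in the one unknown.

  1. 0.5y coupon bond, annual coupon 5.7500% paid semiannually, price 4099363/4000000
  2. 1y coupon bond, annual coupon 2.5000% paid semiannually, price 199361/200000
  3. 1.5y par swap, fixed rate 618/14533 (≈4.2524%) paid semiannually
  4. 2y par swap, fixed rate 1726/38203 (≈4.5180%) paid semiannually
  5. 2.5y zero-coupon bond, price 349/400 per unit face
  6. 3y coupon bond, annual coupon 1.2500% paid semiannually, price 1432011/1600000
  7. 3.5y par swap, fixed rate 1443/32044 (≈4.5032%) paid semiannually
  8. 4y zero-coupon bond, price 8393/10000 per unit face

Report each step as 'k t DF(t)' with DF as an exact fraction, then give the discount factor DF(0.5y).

1 1/2 4981/5000
2 1 4861/5000
3 3/2 4691/5000
4 2 9137/10000
5 5/2 349/400
6 3 8603/10000
7 7/2 8557/10000
8 4 8393/10000
DF(0.5y) = 4981/5000 ≈ 0.996200

step 1 [0.5y] bond c/2=23/800: DF=(4099363/4000000 − 23/800·(0))/(1+23/800) = 4981/5000 ≈ 0.996200
step 2 [1y] bond c/2=1/80: DF=(199361/200000 − 1/80·(0.996200))/(1+1/80) = 4861/5000 ≈ 0.972200
step 3 [1.5y] swap r/2=309/14533: DF=(1 − 309/14533·(0.996200+0.972200))/(1+309/14533) = 4691/5000 ≈ 0.938200
step 4 [2y] swap r/2=863/38203: DF=(1 − 863/38203·(0.996200+0.972200+0.938200))/(1+863/38203) = 9137/10000 ≈ 0.913700
step 5 [2.5y] zero: DF = P = 349/400 ≈ 0.872500
step 6 [3y] bond c/2=1/160: DF=(1432011/1600000 − 1/160·(0.996200+0.972200+0.938200+0.913700+0.872500))/(1+1/160) = 8603/10000 ≈ 0.860300
step 7 [3.5y] swap r/2=1443/64088: DF=(1 − 1443/64088·(0.996200+0.972200+0.938200+0.913700+0.872500+0.860300))/(1+1443/64088) = 8557/10000 ≈ 0.855700
step 8 [4y] zero: DF = P = 8393/10000 ≈ 0.839300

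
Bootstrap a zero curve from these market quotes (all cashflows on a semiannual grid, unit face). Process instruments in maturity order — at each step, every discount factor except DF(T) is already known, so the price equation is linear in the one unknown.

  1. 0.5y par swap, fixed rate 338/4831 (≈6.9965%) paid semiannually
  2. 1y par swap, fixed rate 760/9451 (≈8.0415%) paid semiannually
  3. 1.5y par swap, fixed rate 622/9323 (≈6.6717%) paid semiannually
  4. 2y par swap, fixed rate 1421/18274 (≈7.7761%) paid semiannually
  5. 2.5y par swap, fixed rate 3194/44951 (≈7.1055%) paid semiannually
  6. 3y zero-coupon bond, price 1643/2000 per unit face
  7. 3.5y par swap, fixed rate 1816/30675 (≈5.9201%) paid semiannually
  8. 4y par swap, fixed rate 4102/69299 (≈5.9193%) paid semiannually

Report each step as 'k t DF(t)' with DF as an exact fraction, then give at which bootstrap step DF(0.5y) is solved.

step 1 [0.5y] swap r/2=169/4831: DF=(1 − 169/4831·(0))/(1+169/4831) = 4831/5000 ≈ 0.966200
step 2 [1y] swap r/2=380/9451: DF=(1 − 380/9451·(0.966200))/(1+380/9451) = 231/250 ≈ 0.924000
step 3 [1.5y] swap r/2=311/9323: DF=(1 − 311/9323·(0.966200+0.924000))/(1+311/9323) = 9067/10000 ≈ 0.906700
step 4 [2y] swap r/2=1421/36548: DF=(1 − 1421/36548·(0.966200+0.924000+0.906700))/(1+1421/36548) = 8579/10000 ≈ 0.857900
step 5 [2.5y] swap r/2=1597/44951: DF=(1 − 1597/44951·(0.966200+0.924000+0.906700+0.857900))/(1+1597/44951) = 8403/10000 ≈ 0.840300
step 6 [3y] zero: DF = P = 1643/2000 ≈ 0.821500
step 7 [3.5y] swap r/2=908/30675: DF=(1 − 908/30675·(0.966200+0.924000+0.906700+0.857900+0.840300+0.821500))/(1+908/30675) = 1023/1250 ≈ 0.818400
step 8 [4y] swap r/2=2051/69299: DF=(1 − 2051/69299·(0.966200+0.924000+0.906700+0.857900+0.840300+0.821500+0.818400))/(1+2051/69299) = 7949/10000 ≈ 0.794900

1 1/2 4831/5000
2 1 231/250
3 3/2 9067/10000
4 2 8579/10000
5 5/2 8403/10000
6 3 1643/2000
7 7/2 1023/1250
8 4 7949/10000
DF(0.5y) is solved at step 1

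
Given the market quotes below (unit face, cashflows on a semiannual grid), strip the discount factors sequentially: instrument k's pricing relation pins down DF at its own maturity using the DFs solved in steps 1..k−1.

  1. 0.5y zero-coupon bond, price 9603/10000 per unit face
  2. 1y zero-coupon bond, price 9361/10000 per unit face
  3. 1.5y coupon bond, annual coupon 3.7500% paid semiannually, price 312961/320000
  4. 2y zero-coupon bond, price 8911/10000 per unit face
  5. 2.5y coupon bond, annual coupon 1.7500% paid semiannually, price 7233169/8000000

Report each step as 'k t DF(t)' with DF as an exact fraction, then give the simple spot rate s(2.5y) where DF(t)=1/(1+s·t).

1 1/2 9603/10000
2 1 9361/10000
3 3/2 9251/10000
4 2 8911/10000
5 5/2 8641/10000
s(2.5y) = (1/(8641/10000) − 1)/(5/2) = 2718/43205 ≈ 6.2909%

step 1 [0.5y] zero: DF = P = 9603/10000 ≈ 0.960300
step 2 [1y] zero: DF = P = 9361/10000 ≈ 0.936100
step 3 [1.5y] bond c/2=3/160: DF=(312961/320000 − 3/160·(0.960300+0.936100))/(1+3/160) = 9251/10000 ≈ 0.925100
step 4 [2y] zero: DF = P = 8911/10000 ≈ 0.891100
step 5 [2.5y] bond c/2=7/800: DF=(7233169/8000000 − 7/800·(0.960300+0.936100+0.925100+0.891100))/(1+7/800) = 8641/10000 ≈ 0.864100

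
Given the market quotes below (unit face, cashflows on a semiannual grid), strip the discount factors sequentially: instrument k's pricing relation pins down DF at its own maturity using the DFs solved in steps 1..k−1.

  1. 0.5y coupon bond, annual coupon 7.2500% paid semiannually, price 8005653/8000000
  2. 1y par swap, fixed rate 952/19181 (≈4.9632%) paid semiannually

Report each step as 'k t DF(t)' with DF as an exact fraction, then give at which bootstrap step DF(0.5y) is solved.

step 1 [0.5y] bond c/2=29/800: DF=(8005653/8000000 − 29/800·(0))/(1+29/800) = 9657/10000 ≈ 0.965700
step 2 [1y] swap r/2=476/19181: DF=(1 − 476/19181·(0.965700))/(1+476/19181) = 2381/2500 ≈ 0.952400

1 1/2 9657/10000
2 1 2381/2500
DF(0.5y) is solved at step 1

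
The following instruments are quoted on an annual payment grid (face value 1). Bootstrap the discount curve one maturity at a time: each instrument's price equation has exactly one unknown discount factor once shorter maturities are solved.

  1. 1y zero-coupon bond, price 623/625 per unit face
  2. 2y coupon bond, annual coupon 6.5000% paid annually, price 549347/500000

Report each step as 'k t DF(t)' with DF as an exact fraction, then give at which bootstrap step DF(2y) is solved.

1 1 623/625
2 2 2427/2500
DF(2y) is solved at step 2

step 1 [1y] zero: DF = P = 623/625 ≈ 0.996800
step 2 [2y] bond c/1=13/200: DF=(549347/500000 − 13/200·(0.996800))/(1+13/200) = 2427/2500 ≈ 0.970800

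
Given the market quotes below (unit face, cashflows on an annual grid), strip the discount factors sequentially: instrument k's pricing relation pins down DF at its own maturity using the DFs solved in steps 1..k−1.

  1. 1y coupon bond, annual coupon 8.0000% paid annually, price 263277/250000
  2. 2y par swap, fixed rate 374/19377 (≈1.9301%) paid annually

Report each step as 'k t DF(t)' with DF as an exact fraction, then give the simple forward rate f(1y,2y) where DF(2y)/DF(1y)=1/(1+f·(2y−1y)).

step 1 [1y] bond c/1=2/25: DF=(263277/250000 − 2/25·(0))/(1+2/25) = 9751/10000 ≈ 0.975100
step 2 [2y] swap r/1=374/19377: DF=(1 − 374/19377·(0.975100))/(1+374/19377) = 4813/5000 ≈ 0.962600

1 1 9751/10000
2 2 4813/5000
f(1y,2y) = ((9751/10000)/(4813/5000) − 1)/(1) = 125/9626 ≈ 1.2986%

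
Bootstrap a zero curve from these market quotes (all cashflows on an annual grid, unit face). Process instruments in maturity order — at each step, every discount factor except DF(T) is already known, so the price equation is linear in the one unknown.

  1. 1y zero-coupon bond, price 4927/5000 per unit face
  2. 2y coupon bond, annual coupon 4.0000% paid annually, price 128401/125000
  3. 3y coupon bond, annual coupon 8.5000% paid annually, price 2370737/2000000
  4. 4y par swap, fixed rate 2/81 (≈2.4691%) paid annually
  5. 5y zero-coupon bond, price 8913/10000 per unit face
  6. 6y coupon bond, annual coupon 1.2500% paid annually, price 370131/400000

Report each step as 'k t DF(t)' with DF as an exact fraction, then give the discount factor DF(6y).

1 1 4927/5000
2 2 4749/5000
3 3 9409/10000
4 4 4533/5000
5 5 8913/10000
6 6 4281/5000
DF(6y) = 4281/5000 ≈ 0.856200

step 1 [1y] zero: DF = P = 4927/5000 ≈ 0.985400
step 2 [2y] bond c/1=1/25: DF=(128401/125000 − 1/25·(0.985400))/(1+1/25) = 4749/5000 ≈ 0.949800
step 3 [3y] bond c/1=17/200: DF=(2370737/2000000 − 17/200·(0.985400+0.949800))/(1+17/200) = 9409/10000 ≈ 0.940900
step 4 [4y] swap r/1=2/81: DF=(1 − 2/81·(0.985400+0.949800+0.940900))/(1+2/81) = 4533/5000 ≈ 0.906600
step 5 [5y] zero: DF = P = 8913/10000 ≈ 0.891300
step 6 [6y] bond c/1=1/80: DF=(370131/400000 − 1/80·(0.985400+0.949800+0.940900+0.906600+0.891300))/(1+1/80) = 4281/5000 ≈ 0.856200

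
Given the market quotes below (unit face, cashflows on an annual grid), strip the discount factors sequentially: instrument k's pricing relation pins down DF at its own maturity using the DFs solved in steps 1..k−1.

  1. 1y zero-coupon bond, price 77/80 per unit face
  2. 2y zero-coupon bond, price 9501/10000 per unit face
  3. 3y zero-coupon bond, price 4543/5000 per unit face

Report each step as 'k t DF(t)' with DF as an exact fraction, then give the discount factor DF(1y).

1 1 77/80
2 2 9501/10000
3 3 4543/5000
DF(1y) = 77/80 ≈ 0.962500

step 1 [1y] zero: DF = P = 77/80 ≈ 0.962500
step 2 [2y] zero: DF = P = 9501/10000 ≈ 0.950100
step 3 [3y] zero: DF = P = 4543/5000 ≈ 0.908600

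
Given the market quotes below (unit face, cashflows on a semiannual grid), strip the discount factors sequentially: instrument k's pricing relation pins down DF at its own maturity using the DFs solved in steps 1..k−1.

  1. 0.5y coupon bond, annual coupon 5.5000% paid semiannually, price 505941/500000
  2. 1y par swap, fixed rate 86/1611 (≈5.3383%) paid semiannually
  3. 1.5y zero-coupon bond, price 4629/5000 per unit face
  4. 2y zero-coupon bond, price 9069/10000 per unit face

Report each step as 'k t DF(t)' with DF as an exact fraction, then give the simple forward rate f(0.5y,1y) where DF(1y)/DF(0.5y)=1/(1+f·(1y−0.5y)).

1 1/2 1231/1250
2 1 2371/2500
3 3/2 4629/5000
4 2 9069/10000
f(0.5y,1y) = ((1231/1250)/(2371/2500) − 1)/(1/2) = 182/2371 ≈ 7.6761%

step 1 [0.5y] bond c/2=11/400: DF=(505941/500000 − 11/400·(0))/(1+11/400) = 1231/1250 ≈ 0.984800
step 2 [1y] swap r/2=43/1611: DF=(1 − 43/1611·(0.984800))/(1+43/1611) = 2371/2500 ≈ 0.948400
step 3 [1.5y] zero: DF = P = 4629/5000 ≈ 0.925800
step 4 [2y] zero: DF = P = 9069/10000 ≈ 0.906900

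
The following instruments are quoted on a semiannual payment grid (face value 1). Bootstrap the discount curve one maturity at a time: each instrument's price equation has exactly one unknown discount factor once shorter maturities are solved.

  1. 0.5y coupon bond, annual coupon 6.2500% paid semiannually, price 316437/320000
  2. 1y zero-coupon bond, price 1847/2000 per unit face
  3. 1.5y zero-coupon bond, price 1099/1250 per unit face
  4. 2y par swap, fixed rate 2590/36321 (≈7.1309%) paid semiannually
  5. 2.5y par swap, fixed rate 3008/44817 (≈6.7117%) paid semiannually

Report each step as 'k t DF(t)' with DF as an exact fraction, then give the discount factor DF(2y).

1 1/2 9589/10000
2 1 1847/2000
3 3/2 1099/1250
4 2 1741/2000
5 5/2 531/625
DF(2y) = 1741/2000 ≈ 0.870500

step 1 [0.5y] bond c/2=1/32: DF=(316437/320000 − 1/32·(0))/(1+1/32) = 9589/10000 ≈ 0.958900
step 2 [1y] zero: DF = P = 1847/2000 ≈ 0.923500
step 3 [1.5y] zero: DF = P = 1099/1250 ≈ 0.879200
step 4 [2y] swap r/2=1295/36321: DF=(1 − 1295/36321·(0.958900+0.923500+0.879200))/(1+1295/36321) = 1741/2000 ≈ 0.870500
step 5 [2.5y] swap r/2=1504/44817: DF=(1 − 1504/44817·(0.958900+0.923500+0.879200+0.870500))/(1+1504/44817) = 531/625 ≈ 0.849600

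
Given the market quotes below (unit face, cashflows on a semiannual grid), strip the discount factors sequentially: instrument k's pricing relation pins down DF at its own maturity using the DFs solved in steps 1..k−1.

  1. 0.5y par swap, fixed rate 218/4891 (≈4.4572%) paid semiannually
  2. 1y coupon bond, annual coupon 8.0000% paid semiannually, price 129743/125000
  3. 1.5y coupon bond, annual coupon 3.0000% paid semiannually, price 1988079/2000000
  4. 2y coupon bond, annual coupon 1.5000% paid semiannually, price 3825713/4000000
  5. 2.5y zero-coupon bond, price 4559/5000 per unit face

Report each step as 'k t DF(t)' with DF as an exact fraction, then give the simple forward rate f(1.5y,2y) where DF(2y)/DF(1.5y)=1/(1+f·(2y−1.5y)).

step 1 [0.5y] swap r/2=109/4891: DF=(1 − 109/4891·(0))/(1+109/4891) = 4891/5000 ≈ 0.978200
step 2 [1y] bond c/2=1/25: DF=(129743/125000 − 1/25·(0.978200))/(1+1/25) = 2401/2500 ≈ 0.960400
step 3 [1.5y] bond c/2=3/200: DF=(1988079/2000000 − 3/200·(0.978200+0.960400))/(1+3/200) = 9507/10000 ≈ 0.950700
step 4 [2y] bond c/2=3/400: DF=(3825713/4000000 − 3/400·(0.978200+0.960400+0.950700))/(1+3/400) = 4639/5000 ≈ 0.927800
step 5 [2.5y] zero: DF = P = 4559/5000 ≈ 0.911800

1 1/2 4891/5000
2 1 2401/2500
3 3/2 9507/10000
4 2 4639/5000
5 5/2 4559/5000
f(1.5y,2y) = ((9507/10000)/(4639/5000) − 1)/(1/2) = 229/4639 ≈ 4.9364%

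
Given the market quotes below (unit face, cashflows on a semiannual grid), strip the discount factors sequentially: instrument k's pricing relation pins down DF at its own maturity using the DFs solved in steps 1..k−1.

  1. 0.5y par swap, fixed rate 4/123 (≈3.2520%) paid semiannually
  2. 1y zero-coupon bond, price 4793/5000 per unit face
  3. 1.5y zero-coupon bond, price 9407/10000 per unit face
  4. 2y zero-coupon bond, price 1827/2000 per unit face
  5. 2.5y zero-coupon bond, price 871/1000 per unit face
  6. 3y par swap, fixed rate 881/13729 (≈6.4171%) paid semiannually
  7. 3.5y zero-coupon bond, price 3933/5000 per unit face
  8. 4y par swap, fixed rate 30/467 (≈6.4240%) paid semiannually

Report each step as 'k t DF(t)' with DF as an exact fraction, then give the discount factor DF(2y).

step 1 [0.5y] swap r/2=2/123: DF=(1 − 2/123·(0))/(1+2/123) = 123/125 ≈ 0.984000
step 2 [1y] zero: DF = P = 4793/5000 ≈ 0.958600
step 3 [1.5y] zero: DF = P = 9407/10000 ≈ 0.940700
step 4 [2y] zero: DF = P = 1827/2000 ≈ 0.913500
step 5 [2.5y] zero: DF = P = 871/1000 ≈ 0.871000
step 6 [3y] swap r/2=881/27458: DF=(1 − 881/27458·(0.984000+0.958600+0.940700+0.913500+0.871000))/(1+881/27458) = 4119/5000 ≈ 0.823800
step 7 [3.5y] zero: DF = P = 3933/5000 ≈ 0.786600
step 8 [4y] swap r/2=15/467: DF=(1 − 15/467·(0.984000+0.958600+0.940700+0.913500+0.871000+0.823800+0.786600))/(1+15/467) = 1547/2000 ≈ 0.773500

1 1/2 123/125
2 1 4793/5000
3 3/2 9407/10000
4 2 1827/2000
5 5/2 871/1000
6 3 4119/5000
7 7/2 3933/5000
8 4 1547/2000
DF(2y) = 1827/2000 ≈ 0.913500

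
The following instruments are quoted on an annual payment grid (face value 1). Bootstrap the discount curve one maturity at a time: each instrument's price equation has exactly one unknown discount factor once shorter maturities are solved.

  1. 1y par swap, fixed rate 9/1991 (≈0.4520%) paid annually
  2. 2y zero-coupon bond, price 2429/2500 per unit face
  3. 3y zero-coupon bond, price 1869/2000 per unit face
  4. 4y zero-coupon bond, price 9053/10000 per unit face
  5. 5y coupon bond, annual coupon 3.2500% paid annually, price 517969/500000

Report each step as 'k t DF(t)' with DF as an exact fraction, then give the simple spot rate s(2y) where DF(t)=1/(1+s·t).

step 1 [1y] swap r/1=9/1991: DF=(1 − 9/1991·(0))/(1+9/1991) = 1991/2000 ≈ 0.995500
step 2 [2y] zero: DF = P = 2429/2500 ≈ 0.971600
step 3 [3y] zero: DF = P = 1869/2000 ≈ 0.934500
step 4 [4y] zero: DF = P = 9053/10000 ≈ 0.905300
step 5 [5y] bond c/1=13/400: DF=(517969/500000 − 13/400·(0.995500+0.971600+0.934500+0.905300))/(1+13/400) = 1767/2000 ≈ 0.883500

1 1 1991/2000
2 2 2429/2500
3 3 1869/2000
4 4 9053/10000
5 5 1767/2000
s(2y) = (1/(2429/2500) − 1)/(2) = 71/4858 ≈ 1.4615%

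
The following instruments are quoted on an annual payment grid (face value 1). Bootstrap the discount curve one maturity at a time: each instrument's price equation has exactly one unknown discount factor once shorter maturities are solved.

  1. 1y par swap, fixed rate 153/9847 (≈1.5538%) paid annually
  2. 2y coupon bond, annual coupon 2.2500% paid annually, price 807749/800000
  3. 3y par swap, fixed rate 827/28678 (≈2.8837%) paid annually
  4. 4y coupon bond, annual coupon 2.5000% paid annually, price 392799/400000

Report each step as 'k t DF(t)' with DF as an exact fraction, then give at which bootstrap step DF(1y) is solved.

1 1 9847/10000
2 2 4829/5000
3 3 9173/10000
4 4 8881/10000
DF(1y) is solved at step 1

step 1 [1y] swap r/1=153/9847: DF=(1 − 153/9847·(0))/(1+153/9847) = 9847/10000 ≈ 0.984700
step 2 [2y] bond c/1=9/400: DF=(807749/800000 − 9/400·(0.984700))/(1+9/400) = 4829/5000 ≈ 0.965800
step 3 [3y] swap r/1=827/28678: DF=(1 − 827/28678·(0.984700+0.965800))/(1+827/28678) = 9173/10000 ≈ 0.917300
step 4 [4y] bond c/1=1/40: DF=(392799/400000 − 1/40·(0.984700+0.965800+0.917300))/(1+1/40) = 8881/10000 ≈ 0.888100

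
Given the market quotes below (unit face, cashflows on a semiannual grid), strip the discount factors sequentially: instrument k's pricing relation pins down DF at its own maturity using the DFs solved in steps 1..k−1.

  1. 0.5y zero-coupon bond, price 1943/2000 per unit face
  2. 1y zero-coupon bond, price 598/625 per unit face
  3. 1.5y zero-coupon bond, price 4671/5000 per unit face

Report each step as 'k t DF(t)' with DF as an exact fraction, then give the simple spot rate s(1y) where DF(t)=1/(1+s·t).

step 1 [0.5y] zero: DF = P = 1943/2000 ≈ 0.971500
step 2 [1y] zero: DF = P = 598/625 ≈ 0.956800
step 3 [1.5y] zero: DF = P = 4671/5000 ≈ 0.934200

1 1/2 1943/2000
2 1 598/625
3 3/2 4671/5000
s(1y) = (1/(598/625) − 1)/(1) = 27/598 ≈ 4.5151%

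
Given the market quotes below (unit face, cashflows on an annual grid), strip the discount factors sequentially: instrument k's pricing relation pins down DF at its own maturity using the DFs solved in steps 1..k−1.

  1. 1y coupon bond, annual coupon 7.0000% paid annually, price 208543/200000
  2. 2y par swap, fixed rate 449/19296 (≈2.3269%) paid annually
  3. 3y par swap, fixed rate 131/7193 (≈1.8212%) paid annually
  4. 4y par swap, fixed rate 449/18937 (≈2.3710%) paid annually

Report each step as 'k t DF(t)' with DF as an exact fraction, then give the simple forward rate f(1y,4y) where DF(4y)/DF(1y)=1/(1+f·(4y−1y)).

1 1 1949/2000
2 2 9551/10000
3 3 2369/2500
4 4 4551/5000
f(1y,4y) = ((1949/2000)/(4551/5000) − 1)/(3) = 643/27306 ≈ 2.3548%

step 1 [1y] bond c/1=7/100: DF=(208543/200000 − 7/100·(0))/(1+7/100) = 1949/2000 ≈ 0.974500
step 2 [2y] swap r/1=449/19296: DF=(1 − 449/19296·(0.974500))/(1+449/19296) = 9551/10000 ≈ 0.955100
step 3 [3y] swap r/1=131/7193: DF=(1 − 131/7193·(0.974500+0.955100))/(1+131/7193) = 2369/2500 ≈ 0.947600
step 4 [4y] swap r/1=449/18937: DF=(1 − 449/18937·(0.974500+0.955100+0.947600))/(1+449/18937) = 4551/5000 ≈ 0.910200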